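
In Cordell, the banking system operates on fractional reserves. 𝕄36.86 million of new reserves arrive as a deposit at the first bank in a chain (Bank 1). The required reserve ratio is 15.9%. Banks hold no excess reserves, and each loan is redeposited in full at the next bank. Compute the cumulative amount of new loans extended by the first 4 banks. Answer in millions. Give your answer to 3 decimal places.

𝕄97.434 million

Bank i lends (1 − rr)^i of the original deposit: Bank 1 lends 36.86·0.8410 ≈ 30.9993, Bank 2 lends 36.86·0.8410² ≈ 26.0704, and so on.
Summing a geometric series: total = 36.86·[0.8410·(1 − 0.8410^4) / (1 − 0.8410)] ≈ 97.4339 million.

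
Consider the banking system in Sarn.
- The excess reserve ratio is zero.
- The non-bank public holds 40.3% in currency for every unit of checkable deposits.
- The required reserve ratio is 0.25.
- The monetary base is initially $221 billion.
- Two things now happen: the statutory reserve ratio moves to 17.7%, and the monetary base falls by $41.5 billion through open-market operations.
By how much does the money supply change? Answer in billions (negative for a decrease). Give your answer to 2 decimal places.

Before: m₁ = (1 + 0.403) / (0.25 + 0.403) ≈ 2.148545, MB₁ = 221, so M₁ = 2.148545 × 221 ≈ 474.8284 billion.
After: m₂ = (1 + 0.403) / (0.177 + 0.403) ≈ 2.418966, MB₂ = 221 − 41.5 = 179.5, so M₂ = 2.418966 × 179.5 ≈ 434.2044 billion.
ΔM = M₂ − M₁ = 434.2044 − 474.8284 = -40.624 billion.

-40.62 billion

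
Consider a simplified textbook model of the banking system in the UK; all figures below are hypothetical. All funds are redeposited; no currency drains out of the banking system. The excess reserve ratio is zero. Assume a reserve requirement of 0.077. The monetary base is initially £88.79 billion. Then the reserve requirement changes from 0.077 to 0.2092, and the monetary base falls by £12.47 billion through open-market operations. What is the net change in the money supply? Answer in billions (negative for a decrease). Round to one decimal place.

Before: m₁ = 1 / (0.077) ≈ 12.9870, MB₁ = 88.79, so M₁ = 12.9870 × 88.79 ≈ 1153.1157 billion.
After: m₂ = 1 / (0.2092) ≈ 4.7801, MB₂ = 88.79 − 12.47 = 76.32, so M₂ = 4.7801 × 76.32 ≈ 364.8172 billion.
ΔM = M₂ − M₁ = 364.8172 − 1153.1157 = -788.2985 billion.

-788.3 billion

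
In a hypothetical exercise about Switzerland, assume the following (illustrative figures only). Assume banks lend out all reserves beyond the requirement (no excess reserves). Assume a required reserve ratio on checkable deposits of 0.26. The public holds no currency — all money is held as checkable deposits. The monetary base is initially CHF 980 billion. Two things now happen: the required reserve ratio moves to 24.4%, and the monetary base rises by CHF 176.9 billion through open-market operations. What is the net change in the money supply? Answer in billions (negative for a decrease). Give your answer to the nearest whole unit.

Before: m₁ = 1 / (0.26) ≈ 3.84615, MB₁ = 980, so M₁ = 3.84615 × 980 = 3769.227 billion.
After: m₂ = 1 / (0.244) ≈ 4.09836, MB₂ = 980 + 176.9 = 1156.9, so M₂ = 4.09836 × 1156.9 ≈ 4741.3927 billion.
ΔM = M₂ − M₁ = 4741.3927 − 3769.227 = 972.1657 billion.

CHF 972 billion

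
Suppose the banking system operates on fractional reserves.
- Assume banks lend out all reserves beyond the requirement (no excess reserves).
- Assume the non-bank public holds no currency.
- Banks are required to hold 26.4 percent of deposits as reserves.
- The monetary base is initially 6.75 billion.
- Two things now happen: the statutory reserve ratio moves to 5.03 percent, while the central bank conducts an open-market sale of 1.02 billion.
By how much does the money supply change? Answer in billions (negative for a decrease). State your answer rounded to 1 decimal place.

88.3 billion

Before: m₁ = 1 / (0.264) ≈ 3.7879, MB₁ = 6.75, so M₁ = 3.7879 × 6.75 ≈ 25.5683 billion.
After: m₂ = 1 / (0.0503) ≈ 19.8807, MB₂ = 6.75 − 1.02 = 5.73, so M₂ = 19.8807 × 5.73 ≈ 113.9164 billion.
ΔM = M₂ − M₁ = 113.9164 − 25.5683 = 88.3481 billion.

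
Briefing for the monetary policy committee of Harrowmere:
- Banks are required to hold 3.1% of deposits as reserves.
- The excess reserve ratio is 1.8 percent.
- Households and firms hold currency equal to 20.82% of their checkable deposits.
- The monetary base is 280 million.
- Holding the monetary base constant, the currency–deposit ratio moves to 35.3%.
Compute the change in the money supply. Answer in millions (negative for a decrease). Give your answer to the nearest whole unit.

Initially m₁ = (1 + 0.2082) / (0.031 + 0.018 + 0.2082) ≈ 4.6975, so M₁ = 4.6975 × 280 = 1315.3 million.
After the change m₂ = (1 + 0.353) / (0.031 + 0.018 + 0.353) ≈ 3.3657, so M₂ = 3.3657 × 280 = 942.396 million.
ΔM = M₂ − M₁ = 942.396 − 1315.3 = -372.904 million.

-373 million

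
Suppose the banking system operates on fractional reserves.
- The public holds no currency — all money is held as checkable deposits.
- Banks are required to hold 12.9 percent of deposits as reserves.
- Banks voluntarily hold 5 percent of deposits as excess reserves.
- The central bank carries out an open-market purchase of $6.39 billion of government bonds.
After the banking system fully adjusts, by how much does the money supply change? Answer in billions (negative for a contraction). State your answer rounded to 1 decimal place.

The money multiplier is m = 1 / (rr + e) = 1 / (0.129 + 0.05) ≈ 5.5866.
The purchase adds 6.39 billion of base, so ΔM = m × ΔMB = 5.5866 × (+6.39) ≈ 35.6984 billion.

$35.7 billion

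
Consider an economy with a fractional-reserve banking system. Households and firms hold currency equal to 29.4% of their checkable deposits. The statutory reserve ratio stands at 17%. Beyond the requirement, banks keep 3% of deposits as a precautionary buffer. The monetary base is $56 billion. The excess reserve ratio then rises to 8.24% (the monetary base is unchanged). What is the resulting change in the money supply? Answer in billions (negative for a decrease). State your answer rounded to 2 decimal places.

-14.07 billion

Initially m₁ = (1 + 0.294) / (0.17 + 0.03 + 0.294) ≈ 2.61943, so M₁ = 2.61943 × 56 ≈ 146.6881 billion.
After the change m₂ = (1 + 0.294) / (0.17 + 0.0824 + 0.294) ≈ 2.36823, so M₂ = 2.36823 × 56 ≈ 132.6209 billion.
ΔM = M₂ − M₁ = 132.6209 − 146.6881 = -14.0672 billion.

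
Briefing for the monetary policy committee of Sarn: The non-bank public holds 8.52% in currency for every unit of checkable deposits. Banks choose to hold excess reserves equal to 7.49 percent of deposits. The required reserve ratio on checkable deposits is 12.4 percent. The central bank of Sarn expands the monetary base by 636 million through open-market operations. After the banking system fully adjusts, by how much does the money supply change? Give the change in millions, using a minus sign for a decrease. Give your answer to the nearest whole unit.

The money multiplier is m = (1 + c) / (rr + e + c) = (1 + 0.0852) / (0.124 + 0.0749 + 0.0852) ≈ 3.8198.
The purchase adds 636 million of base, so ΔM = m × ΔMB = 3.8198 × (+636) = 2429.3928 million.

2429 million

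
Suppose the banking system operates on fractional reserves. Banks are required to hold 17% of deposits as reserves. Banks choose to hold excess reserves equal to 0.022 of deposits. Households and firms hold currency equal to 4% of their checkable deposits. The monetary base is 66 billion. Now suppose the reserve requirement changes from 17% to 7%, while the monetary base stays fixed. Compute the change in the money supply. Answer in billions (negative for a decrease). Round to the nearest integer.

224 billion

Initially m₁ = (1 + 0.04) / (0.17 + 0.022 + 0.04) ≈ 4.4828, so M₁ = 4.4828 × 66 = 295.8648 billion.
After the change m₂ = (1 + 0.04) / (0.07 + 0.022 + 0.04) ≈ 7.8788, so M₂ = 7.8788 × 66 = 520.0008 billion.
ΔM = M₂ − M₁ = 520.0008 − 295.8648 = 224.136 billion.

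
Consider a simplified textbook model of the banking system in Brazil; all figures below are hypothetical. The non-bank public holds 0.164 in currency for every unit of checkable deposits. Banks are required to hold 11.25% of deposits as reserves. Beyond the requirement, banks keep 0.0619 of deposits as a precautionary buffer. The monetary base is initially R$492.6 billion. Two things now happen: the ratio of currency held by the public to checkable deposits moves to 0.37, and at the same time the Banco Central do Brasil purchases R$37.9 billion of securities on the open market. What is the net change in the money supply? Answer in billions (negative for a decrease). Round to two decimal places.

Before: m₁ = (1 + 0.164) / (0.1125 + 0.0619 + 0.164) ≈ 3.439716, MB₁ = 492.6, so M₁ = 3.439716 × 492.6 ≈ 1694.4041 billion.
After: m₂ = (1 + 0.37) / (0.1125 + 0.0619 + 0.37) ≈ 2.516532, MB₂ = 492.6 + 37.9 = 530.5, so M₂ = 2.516532 × 530.5 ≈ 1335.0202 billion.
ΔM = M₂ − M₁ = 1335.0202 − 1694.4041 = -359.3839 billion.

-359.38 billion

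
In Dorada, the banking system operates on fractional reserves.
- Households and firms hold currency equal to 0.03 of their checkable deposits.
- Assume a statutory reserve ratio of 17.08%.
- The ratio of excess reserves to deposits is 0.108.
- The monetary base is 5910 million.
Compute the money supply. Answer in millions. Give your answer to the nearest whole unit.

The money multiplier is m = (1 + c) / (rr + e + c) = (1 + 0.03) / (0.1708 + 0.108 + 0.03) ≈ 3.33549.
So M = m × MB = 3.33549 × 5910 = 19712.7459 million.

19713 million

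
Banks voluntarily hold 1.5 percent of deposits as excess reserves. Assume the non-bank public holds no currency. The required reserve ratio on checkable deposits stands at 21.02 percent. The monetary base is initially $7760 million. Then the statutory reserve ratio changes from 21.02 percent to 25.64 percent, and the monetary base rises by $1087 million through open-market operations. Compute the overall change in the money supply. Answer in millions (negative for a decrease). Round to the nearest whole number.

Before: m₁ = 1 / (0.2102 + 0.015) ≈ 4.44050, MB₁ = 7760, so M₁ = 4.44050 × 7760 = 34458.28 million.
After: m₂ = 1 / (0.2564 + 0.015) ≈ 3.68460, MB₂ = 7760 + 1087 = 8847, so M₂ = 3.68460 × 8847 = 32597.6562 million.
ΔM = M₂ − M₁ = 32597.6562 − 34458.28 = -1860.6238 million.

-1861 million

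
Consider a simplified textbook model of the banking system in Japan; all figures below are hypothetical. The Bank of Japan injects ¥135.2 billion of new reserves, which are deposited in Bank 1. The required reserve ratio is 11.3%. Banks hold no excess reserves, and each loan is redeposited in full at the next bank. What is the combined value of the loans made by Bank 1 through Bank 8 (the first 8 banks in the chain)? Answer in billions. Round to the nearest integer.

¥655 billion

Bank i lends (1 − rr)^i of the original deposit: Bank 1 lends 135.2·0.8870 = 119.9224, Bank 2 lends 135.2·0.8870² ≈ 106.3712, and so on.
Summing a geometric series: total = 135.2·[0.8870·(1 − 0.8870^8) / (1 − 0.8870)] ≈ 654.6195 billion.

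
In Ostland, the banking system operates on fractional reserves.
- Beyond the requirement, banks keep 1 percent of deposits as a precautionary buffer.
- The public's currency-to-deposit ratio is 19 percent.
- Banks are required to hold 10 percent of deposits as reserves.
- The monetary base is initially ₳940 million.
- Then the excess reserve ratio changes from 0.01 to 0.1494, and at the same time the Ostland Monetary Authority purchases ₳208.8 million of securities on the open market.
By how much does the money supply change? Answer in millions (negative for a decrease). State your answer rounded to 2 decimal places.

-617.44 million

Before: m₁ = (1 + 0.19) / (0.1 + 0.01 + 0.19) ≈ 3.9666667, MB₁ = 940, so M₁ = 3.9666667 × 940 ≈ 3728.6667 million.
After: m₂ = (1 + 0.19) / (0.1 + 0.1494 + 0.19) ≈ 2.7082385, MB₂ = 940 + 208.8 = 1148.8, so M₂ = 2.7082385 × 1148.8 ≈ 3111.2244 million.
ΔM = M₂ − M₁ = 3111.2244 − 3728.6667 = -617.4423 million.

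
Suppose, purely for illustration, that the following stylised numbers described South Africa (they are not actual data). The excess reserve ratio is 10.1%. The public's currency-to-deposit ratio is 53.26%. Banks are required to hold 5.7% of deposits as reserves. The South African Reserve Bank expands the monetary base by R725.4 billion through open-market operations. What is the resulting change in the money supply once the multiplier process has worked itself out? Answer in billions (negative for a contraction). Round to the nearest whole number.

The money multiplier is m = (1 + c) / (rr + e + c) = (1 + 0.5326) / (0.057 + 0.101 + 0.5326) ≈ 2.2192.
The purchase adds 725.4 billion of base, so ΔM = m × ΔMB = 2.2192 × (+725.4) ≈ 1609.8077 billion.

R1610 billion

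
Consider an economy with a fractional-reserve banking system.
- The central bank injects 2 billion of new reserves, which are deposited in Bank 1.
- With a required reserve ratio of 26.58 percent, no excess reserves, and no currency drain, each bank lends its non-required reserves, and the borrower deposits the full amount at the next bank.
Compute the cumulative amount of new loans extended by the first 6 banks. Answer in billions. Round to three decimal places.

4.659 billion

Bank i lends (1 − rr)^i of the original deposit: Bank 1 lends 2·0.7342 = 1.4684, Bank 2 lends 2·0.7342² ≈ 1.0781, and so on.
Summing a geometric series: total = 2·[0.7342·(1 − 0.7342^6) / (1 − 0.7342)] ≈ 4.6591 billion.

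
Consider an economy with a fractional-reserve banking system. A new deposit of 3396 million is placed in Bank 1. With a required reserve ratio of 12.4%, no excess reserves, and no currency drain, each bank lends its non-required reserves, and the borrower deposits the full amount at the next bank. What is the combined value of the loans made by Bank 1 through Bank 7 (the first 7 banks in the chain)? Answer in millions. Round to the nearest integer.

14494 million

Bank i lends (1 − rr)^i of the original deposit: Bank 1 lends 3396·0.8760 = 2974.8960, Bank 2 lends 3396·0.8760² ≈ 2606.0089, and so on.
Summing a geometric series: total = 3396·[0.8760·(1 − 0.8760^7) / (1 − 0.8760)] ≈ 14494.2628 million.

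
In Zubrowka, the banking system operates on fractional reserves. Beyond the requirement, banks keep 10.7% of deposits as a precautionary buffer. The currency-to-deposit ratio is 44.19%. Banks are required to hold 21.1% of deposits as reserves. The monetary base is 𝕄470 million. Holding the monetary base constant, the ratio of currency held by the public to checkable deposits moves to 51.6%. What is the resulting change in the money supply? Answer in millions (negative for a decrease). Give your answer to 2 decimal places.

-37.48 million

Initially m₁ = (1 + 0.4419) / (0.211 + 0.107 + 0.4419) ≈ 1.897487, so M₁ = 1.897487 × 470 ≈ 891.8189 million.
After the change m₂ = (1 + 0.516) / (0.211 + 0.107 + 0.516) ≈ 1.817746, so M₂ = 1.817746 × 470 ≈ 854.3406 million.
ΔM = M₂ − M₁ = 854.3406 − 891.8189 = -37.4783 million.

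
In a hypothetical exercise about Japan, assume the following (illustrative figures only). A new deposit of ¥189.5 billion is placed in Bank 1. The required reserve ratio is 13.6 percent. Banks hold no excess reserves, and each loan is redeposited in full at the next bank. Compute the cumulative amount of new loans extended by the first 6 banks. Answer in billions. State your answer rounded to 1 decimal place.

¥703.1 billion

Bank i lends (1 − rr)^i of the original deposit: Bank 1 lends 189.5·0.8640 = 163.7280, Bank 2 lends 189.5·0.8640² ≈ 141.4610, and so on.
Summing a geometric series: total = 189.5·[0.8640·(1 − 0.8640^6) / (1 − 0.8640)] ≈ 703.0798 billion.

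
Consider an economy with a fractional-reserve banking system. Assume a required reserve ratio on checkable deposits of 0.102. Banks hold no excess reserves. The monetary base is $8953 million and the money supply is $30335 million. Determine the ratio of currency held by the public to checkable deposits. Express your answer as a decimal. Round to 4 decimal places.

Using m = M/MB = 30335/8953 ≈ 3.388250. From m = (1 + c)/(c + rr + e), rearranging gives 1 + c = m·(c + rr + e), so c·(1 − m) = m·(rr + e) − 1.
Hence c = [m·(rr + e) − 1]/(1 − m) = [3.388250 × (0.102 + 0) − 1] / (1 − 3.388250) ≈ 0.274008.

0.2740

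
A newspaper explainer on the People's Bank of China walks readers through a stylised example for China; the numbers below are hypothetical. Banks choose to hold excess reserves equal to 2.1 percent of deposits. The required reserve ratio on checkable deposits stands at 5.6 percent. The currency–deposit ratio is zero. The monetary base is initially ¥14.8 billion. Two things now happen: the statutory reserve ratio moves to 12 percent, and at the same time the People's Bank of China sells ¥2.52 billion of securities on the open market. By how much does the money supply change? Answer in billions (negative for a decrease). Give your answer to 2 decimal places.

-105.12 billion

Before: m₁ = 1 / (0.056 + 0.021) ≈ 12.98701, MB₁ = 14.8, so M₁ = 12.98701 × 14.8 ≈ 192.2077 billion.
After: m₂ = 1 / (0.12 + 0.021) ≈ 7.09220, MB₂ = 14.8 − 2.52 = 12.28, so M₂ = 7.09220 × 12.28 ≈ 87.0922 billion.
ΔM = M₂ − M₁ = 87.0922 − 192.2077 = -105.1155 billion.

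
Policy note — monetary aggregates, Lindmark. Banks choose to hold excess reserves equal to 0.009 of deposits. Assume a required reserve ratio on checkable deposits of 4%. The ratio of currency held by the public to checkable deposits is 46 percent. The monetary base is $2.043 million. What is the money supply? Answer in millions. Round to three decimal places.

$5.860 million

The money multiplier is m = (1 + c) / (rr + e + c) = (1 + 0.46) / (0.04 + 0.009 + 0.46) ≈ 2.86837.
So M = m × MB = 2.86837 × 2.043 ≈ 5.8601 million.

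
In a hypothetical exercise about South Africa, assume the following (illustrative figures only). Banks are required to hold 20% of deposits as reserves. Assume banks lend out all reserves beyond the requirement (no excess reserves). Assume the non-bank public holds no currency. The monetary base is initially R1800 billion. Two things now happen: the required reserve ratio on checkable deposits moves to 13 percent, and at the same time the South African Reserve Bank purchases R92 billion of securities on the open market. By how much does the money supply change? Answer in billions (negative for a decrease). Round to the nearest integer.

Before: m₁ = 1 / (0.2) = 5, MB₁ = 1800, so M₁ = 5 × 1800 = 9000 billion.
After: m₂ = 1 / (0.13) ≈ 7.69231, MB₂ = 1800 + 92 = 1892, so M₂ = 7.69231 × 1892 ≈ 14553.8505 billion.
ΔM = M₂ − M₁ = 14553.8505 − 9000 = 5553.8505 billion.

R5554 billion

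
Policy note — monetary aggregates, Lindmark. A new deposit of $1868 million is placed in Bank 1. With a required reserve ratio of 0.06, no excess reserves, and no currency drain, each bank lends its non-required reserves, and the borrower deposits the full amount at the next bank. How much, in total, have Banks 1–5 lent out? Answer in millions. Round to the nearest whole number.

$7787 million

Bank i lends (1 − rr)^i of the original deposit: Bank 1 lends 1868·0.9400 = 1755.9200, Bank 2 lends 1868·0.9400² = 1650.5648, and so on.
Summing a geometric series: total = 1868·[0.9400·(1 − 0.9400^5) / (1 − 0.9400)] ≈ 7787.3875 million.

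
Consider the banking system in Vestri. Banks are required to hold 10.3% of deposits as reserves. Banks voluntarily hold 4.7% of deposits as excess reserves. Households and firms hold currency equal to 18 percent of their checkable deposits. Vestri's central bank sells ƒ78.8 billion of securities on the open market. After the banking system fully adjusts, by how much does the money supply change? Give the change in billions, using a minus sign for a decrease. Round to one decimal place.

The money multiplier is m = (1 + c) / (rr + e + c) = (1 + 0.18) / (0.103 + 0.047 + 0.18) ≈ 3.5758.
The sale removes 78.8 billion of base, so ΔM = m × ΔMB = 3.5758 × (−78.8) ≈ -281.773 billion.

-281.8 billion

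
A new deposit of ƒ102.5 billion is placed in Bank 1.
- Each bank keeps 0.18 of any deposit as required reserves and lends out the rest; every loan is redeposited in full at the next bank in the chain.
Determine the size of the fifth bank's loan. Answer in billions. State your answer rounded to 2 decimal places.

Each bank lends a fraction (1 − rr) = 0.8200 of the deposit it receives, so Bank 5 receives 102.5·0.8200^4 and lends 102.5·0.8200^5 ≈ 38.0008 billion.

ƒ38.00 billion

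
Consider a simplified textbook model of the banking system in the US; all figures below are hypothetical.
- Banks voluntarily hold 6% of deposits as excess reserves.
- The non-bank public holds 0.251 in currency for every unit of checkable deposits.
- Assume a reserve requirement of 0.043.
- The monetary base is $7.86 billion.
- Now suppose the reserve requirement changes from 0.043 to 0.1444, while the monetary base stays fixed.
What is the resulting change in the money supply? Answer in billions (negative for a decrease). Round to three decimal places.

Initially m₁ = (1 + 0.251) / (0.043 + 0.06 + 0.251) ≈ 3.53390, so M₁ = 3.53390 × 7.86 ≈ 27.7765 billion.
After the change m₂ = (1 + 0.251) / (0.1444 + 0.06 + 0.251) ≈ 2.74704, so M₂ = 2.74704 × 7.86 ≈ 21.5917 billion.
ΔM = M₂ − M₁ = 21.5917 − 27.7765 = -6.1848 billion.

-6.185 billion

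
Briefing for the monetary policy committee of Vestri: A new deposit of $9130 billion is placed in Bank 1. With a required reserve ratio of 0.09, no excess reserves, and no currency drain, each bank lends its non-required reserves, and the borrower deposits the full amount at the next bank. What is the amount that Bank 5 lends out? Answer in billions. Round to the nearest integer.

$5697 billion

Each bank lends a fraction (1 − rr) = 0.9100 of the deposit it receives, so Bank 5 receives 9130·0.9100^4 and lends 9130·0.9100^5 ≈ 5697.4135 billion.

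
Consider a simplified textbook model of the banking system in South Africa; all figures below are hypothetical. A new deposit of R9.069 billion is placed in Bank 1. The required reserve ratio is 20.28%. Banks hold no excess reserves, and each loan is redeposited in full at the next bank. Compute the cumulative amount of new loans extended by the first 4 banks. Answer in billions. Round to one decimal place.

Bank i lends (1 − rr)^i of the original deposit: Bank 1 lends 9.069·0.7972 ≈ 7.2298, Bank 2 lends 9.069·0.7972² ≈ 5.7636, and so on.
Summing a geometric series: total = 9.069·[0.7972·(1 − 0.7972^4) / (1 − 0.7972)] ≈ 21.2511 billion.

R21.3 billion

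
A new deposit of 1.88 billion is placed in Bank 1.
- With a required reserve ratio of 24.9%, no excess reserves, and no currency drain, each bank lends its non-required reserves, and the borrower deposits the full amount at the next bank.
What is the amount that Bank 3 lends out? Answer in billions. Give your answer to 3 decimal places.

0.796 billion

Each bank lends a fraction (1 − rr) = 0.7510 of the deposit it receives, so Bank 3 receives 1.88·0.7510^2 and lends 1.88·0.7510^3 ≈ 0.7963 billion.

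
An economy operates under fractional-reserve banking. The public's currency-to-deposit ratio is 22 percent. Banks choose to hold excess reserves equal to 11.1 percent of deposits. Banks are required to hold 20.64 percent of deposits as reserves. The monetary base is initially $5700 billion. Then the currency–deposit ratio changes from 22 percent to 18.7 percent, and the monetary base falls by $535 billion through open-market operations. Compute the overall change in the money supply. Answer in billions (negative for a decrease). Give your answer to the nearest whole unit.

-785 billion

Before: m₁ = (1 + 0.22) / (0.2064 + 0.111 + 0.22) ≈ 2.27019, MB₁ = 5700, so M₁ = 2.27019 × 5700 = 12940.083 billion.
After: m₂ = (1 + 0.187) / (0.2064 + 0.111 + 0.187) ≈ 2.35329, MB₂ = 5700 − 535 = 5165, so M₂ = 2.35329 × 5165 ≈ 12154.7428 billion.
ΔM = M₂ − M₁ = 12154.7428 − 12940.083 = -785.3402 billion.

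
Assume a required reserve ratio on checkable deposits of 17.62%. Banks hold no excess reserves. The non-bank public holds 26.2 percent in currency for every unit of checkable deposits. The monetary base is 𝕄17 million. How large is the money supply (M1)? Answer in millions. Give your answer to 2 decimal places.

The money multiplier is m = (1 + c) / (rr + c) = (1 + 0.262) / (0.1762 + 0.262) ≈ 2.87996.
So M = m × MB = 2.87996 × 17 ≈ 48.9593 million.

𝕄48.96 million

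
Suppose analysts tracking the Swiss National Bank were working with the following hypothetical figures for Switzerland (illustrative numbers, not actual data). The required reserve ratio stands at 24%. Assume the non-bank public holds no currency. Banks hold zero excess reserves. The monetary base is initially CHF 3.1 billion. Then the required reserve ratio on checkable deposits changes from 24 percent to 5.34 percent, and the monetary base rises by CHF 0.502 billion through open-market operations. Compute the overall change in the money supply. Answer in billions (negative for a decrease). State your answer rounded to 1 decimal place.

CHF 54.5 billion

Before: m₁ = 1 / (0.24) ≈ 4.1667, MB₁ = 3.1, so M₁ = 4.1667 × 3.1 ≈ 12.9168 billion.
After: m₂ = 1 / (0.0534) ≈ 18.7266, MB₂ = 3.1 + 0.502 = 3.602, so M₂ = 18.7266 × 3.602 ≈ 67.4532 billion.
ΔM = M₂ − M₁ = 67.4532 − 12.9168 = 54.5364 billion.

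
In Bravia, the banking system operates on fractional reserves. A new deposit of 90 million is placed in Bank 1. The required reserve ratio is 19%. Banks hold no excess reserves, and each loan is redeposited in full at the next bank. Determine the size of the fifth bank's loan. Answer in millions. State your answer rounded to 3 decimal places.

31.381 million

Each bank lends a fraction (1 − rr) = 0.8100 of the deposit it receives, so Bank 5 receives 90·0.8100^4 and lends 90·0.8100^5 ≈ 31.3811 million.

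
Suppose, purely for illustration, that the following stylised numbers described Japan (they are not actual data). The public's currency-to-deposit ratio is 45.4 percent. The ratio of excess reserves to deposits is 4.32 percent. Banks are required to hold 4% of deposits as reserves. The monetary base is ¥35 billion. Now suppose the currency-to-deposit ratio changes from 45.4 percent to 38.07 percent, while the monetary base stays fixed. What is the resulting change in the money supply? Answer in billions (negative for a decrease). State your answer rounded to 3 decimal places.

¥9.438 billion

Initially m₁ = (1 + 0.454) / (0.04 + 0.0432 + 0.454) ≈ 2.706627, so M₁ = 2.706627 × 35 ≈ 94.7319 billion.
After the change m₂ = (1 + 0.3807) / (0.04 + 0.0432 + 0.3807) ≈ 2.976288, so M₂ = 2.976288 × 35 ≈ 104.1701 billion.
ΔM = M₂ − M₁ = 104.1701 − 94.7319 = 9.4382 billion.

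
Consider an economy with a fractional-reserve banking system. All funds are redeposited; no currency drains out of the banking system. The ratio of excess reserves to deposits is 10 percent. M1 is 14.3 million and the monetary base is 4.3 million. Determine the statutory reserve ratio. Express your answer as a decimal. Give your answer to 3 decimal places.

0.201

Using m = M/MB = 14.3/4.3 ≈ 3.325581. Since m = (1 + c)/(c + rr + e), the denominator satisfies c + rr + e = (1 + c)/m = (1 + 0) / 3.325581 ≈ 0.300699.
With c = 0 and e = 0.1, the statutory reserve ratio is 0.300699 − 0 − 0.1 = 0.200699.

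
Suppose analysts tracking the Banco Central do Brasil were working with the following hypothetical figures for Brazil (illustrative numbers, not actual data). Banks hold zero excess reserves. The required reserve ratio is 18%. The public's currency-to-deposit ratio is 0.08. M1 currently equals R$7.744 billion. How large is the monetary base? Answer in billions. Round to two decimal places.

R$1.86 billion

The money multiplier is m = (1 + c) / (rr + c) = (1 + 0.08) / (0.18 + 0.08) ≈ 4.1538.
MB = M / m = 7.744 / 4.1538 ≈ 1.8643 billion.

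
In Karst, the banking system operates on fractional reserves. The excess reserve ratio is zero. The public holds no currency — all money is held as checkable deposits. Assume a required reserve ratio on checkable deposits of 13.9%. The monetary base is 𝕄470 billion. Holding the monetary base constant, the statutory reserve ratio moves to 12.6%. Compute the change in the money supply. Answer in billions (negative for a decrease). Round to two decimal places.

𝕄348.86 billion

Initially m₁ = 1 / (0.139) ≈ 7.194245, so M₁ = 7.194245 × 470 ≈ 3381.2951 billion.
After the change m₂ = 1 / (0.126) ≈ 7.936508, so M₂ = 7.936508 × 470 ≈ 3730.1588 billion.
ΔM = M₂ − M₁ = 3730.1588 − 3381.2951 = 348.8637 billion.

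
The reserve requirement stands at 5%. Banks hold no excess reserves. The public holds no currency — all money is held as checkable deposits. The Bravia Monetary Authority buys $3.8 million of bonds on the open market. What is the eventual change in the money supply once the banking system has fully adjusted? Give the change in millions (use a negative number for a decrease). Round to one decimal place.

$76.0 million

The simple money multiplier is m = 1/rr = 1/0.05 = 20.
An open-market purchase increases the monetary base by 3.8 million, so ΔM = m × ΔMB = 20 × 3.8 = 76 million.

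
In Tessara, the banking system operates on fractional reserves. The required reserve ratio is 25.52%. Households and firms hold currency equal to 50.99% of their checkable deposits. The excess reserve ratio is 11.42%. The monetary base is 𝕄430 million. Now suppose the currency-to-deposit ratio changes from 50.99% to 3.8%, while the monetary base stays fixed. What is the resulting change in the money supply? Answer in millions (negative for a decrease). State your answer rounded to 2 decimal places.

𝕄357.20 million

Initially m₁ = (1 + 0.5099) / (0.2552 + 0.1142 + 0.5099) ≈ 1.717161, so M₁ = 1.717161 × 430 ≈ 738.3792 million.
After the change m₂ = (1 + 0.038) / (0.2552 + 0.1142 + 0.038) ≈ 2.547865, so M₂ = 2.547865 × 430 ≈ 1095.582 million.
ΔM = M₂ − M₁ = 1095.582 − 738.3792 = 357.2028 million.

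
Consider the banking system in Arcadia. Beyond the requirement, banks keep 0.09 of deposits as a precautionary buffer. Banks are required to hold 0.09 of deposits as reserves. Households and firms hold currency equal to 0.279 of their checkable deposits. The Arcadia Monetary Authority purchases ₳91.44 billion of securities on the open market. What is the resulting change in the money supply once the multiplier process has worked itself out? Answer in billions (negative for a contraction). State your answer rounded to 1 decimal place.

The money multiplier is m = (1 + c) / (rr + e + c) = (1 + 0.279) / (0.09 + 0.09 + 0.279) ≈ 2.7865.
The purchase adds 91.44 billion of base, so ΔM = m × ΔMB = 2.7865 × (+91.44) ≈ 254.7976 billion.

₳254.8 billion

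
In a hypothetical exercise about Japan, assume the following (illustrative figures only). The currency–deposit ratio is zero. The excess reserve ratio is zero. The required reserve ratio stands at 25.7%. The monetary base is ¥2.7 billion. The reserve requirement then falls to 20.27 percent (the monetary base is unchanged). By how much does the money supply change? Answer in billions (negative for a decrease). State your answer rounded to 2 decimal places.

¥2.81 billion

Initially m₁ = 1 / (0.257) ≈ 3.8911, so M₁ = 3.8911 × 2.7 ≈ 10.506 billion.
After the change m₂ = 1 / (0.2027) ≈ 4.9334, so M₂ = 4.9334 × 2.7 ≈ 13.3202 billion.
ΔM = M₂ − M₁ = 13.3202 − 10.506 = 2.8142 billion.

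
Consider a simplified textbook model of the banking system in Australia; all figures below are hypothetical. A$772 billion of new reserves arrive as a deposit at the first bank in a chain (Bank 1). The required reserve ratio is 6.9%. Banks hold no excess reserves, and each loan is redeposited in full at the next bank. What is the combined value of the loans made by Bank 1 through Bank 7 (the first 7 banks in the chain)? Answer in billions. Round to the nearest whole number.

Bank i lends (1 − rr)^i of the original deposit: Bank 1 lends 772·0.9310 = 718.7320, Bank 2 lends 772·0.9310² ≈ 669.1395, and so on.
Summing a geometric series: total = 772·[0.9310·(1 − 0.9310^7) / (1 − 0.9310)] ≈ 4101.5177 billion.

A$4102 billion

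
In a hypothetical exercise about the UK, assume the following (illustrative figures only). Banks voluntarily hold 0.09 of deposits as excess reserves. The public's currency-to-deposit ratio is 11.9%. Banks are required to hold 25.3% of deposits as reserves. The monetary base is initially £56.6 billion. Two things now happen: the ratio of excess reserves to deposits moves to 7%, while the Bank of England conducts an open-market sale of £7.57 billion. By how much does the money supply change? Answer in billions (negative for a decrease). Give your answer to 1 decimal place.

Before: m₁ = (1 + 0.119) / (0.253 + 0.09 + 0.119) ≈ 2.4221, MB₁ = 56.6, so M₁ = 2.4221 × 56.6 ≈ 137.0909 billion.
After: m₂ = (1 + 0.119) / (0.253 + 0.07 + 0.119) ≈ 2.5317, MB₂ = 56.6 − 7.57 = 49.03, so M₂ = 2.5317 × 49.03 ≈ 124.1293 billion.
ΔM = M₂ − M₁ = 124.1293 − 137.0909 = -12.9616 billion.

-13.0 billion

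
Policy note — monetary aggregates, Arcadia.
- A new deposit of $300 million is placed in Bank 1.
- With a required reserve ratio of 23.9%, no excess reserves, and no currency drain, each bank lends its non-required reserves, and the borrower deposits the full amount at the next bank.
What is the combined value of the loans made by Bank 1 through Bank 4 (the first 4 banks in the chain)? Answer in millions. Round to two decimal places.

$634.86 million

Bank i lends (1 − rr)^i of the original deposit: Bank 1 lends 300·0.7610 = 228.3000, Bank 2 lends 300·0.7610² = 173.7363, and so on.
Summing a geometric series: total = 300·[0.7610·(1 − 0.7610^4) / (1 − 0.7610)] ≈ 634.8640 million.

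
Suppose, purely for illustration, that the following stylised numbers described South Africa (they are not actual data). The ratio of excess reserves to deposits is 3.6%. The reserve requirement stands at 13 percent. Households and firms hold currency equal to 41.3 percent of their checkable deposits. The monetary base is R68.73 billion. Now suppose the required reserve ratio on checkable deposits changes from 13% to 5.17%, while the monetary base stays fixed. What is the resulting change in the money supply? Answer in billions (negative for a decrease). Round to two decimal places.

R26.23 billion

Initially m₁ = (1 + 0.413) / (0.13 + 0.036 + 0.413) ≈ 2.44041, so M₁ = 2.44041 × 68.73 ≈ 167.7294 billion.
After the change m₂ = (1 + 0.413) / (0.0517 + 0.036 + 0.413) ≈ 2.82205, so M₂ = 2.82205 × 68.73 ≈ 193.9595 billion.
ΔM = M₂ − M₁ = 193.9595 − 167.7294 = 26.2301 billion.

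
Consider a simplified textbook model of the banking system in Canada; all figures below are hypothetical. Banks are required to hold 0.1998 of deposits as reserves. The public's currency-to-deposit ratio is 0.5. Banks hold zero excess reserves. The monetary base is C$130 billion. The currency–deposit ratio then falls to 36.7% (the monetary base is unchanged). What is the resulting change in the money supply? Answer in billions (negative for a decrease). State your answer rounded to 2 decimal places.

Initially m₁ = (1 + 0.5) / (0.1998 + 0.5) ≈ 2.143470, so M₁ = 2.143470 × 130 = 278.6511 billion.
After the change m₂ = (1 + 0.367) / (0.1998 + 0.367) ≈ 2.411785, so M₂ = 2.411785 × 130 ≈ 313.5321 billion.
ΔM = M₂ − M₁ = 313.5321 − 278.6511 = 34.881 billion.

C$34.88 billion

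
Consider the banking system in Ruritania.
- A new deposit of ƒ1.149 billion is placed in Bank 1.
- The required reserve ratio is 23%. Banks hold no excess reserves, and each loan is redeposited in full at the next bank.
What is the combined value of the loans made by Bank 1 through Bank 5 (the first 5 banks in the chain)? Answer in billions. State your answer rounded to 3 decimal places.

Bank i lends (1 − rr)^i of the original deposit: Bank 1 lends 1.149·0.7700 ≈ 0.8847, Bank 2 lends 1.149·0.7700² ≈ 0.6812, and so on.
Summing a geometric series: total = 1.149·[0.7700·(1 − 0.7700^5) / (1 − 0.7700)] ≈ 2.8054 billion.

ƒ2.805 billion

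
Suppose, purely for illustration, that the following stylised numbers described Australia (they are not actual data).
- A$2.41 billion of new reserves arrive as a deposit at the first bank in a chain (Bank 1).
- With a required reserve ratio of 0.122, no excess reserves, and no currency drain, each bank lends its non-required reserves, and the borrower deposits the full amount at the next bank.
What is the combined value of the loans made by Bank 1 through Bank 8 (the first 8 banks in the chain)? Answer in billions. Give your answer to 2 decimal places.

A$11.22 billion

Bank i lends (1 − rr)^i of the original deposit: Bank 1 lends 2.41·0.8780 ≈ 2.1160, Bank 2 lends 2.41·0.8780² ≈ 1.8578, and so on.
Summing a geometric series: total = 2.41·[0.8780·(1 − 0.8780^8) / (1 − 0.8780)] ≈ 11.2191 billion.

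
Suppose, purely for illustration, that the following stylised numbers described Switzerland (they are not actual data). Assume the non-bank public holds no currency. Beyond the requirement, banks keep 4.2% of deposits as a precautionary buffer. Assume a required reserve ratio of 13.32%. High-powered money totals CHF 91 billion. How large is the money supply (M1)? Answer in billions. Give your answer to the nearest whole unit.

CHF 519 billion

The money multiplier is m = 1 / (rr + e) = 1 / (0.1332 + 0.042) ≈ 5.7078.
So M = m × MB = 5.7078 × 91 = 519.4098 billion.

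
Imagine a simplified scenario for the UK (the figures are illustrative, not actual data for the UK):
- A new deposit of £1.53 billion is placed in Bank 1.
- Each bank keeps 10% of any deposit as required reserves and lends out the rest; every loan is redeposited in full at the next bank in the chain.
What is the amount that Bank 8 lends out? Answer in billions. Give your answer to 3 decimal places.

£0.659 billion

Each bank lends a fraction (1 − rr) = 0.9000 of the deposit it receives, so Bank 8 receives 1.53·0.9000^7 and lends 1.53·0.9000^8 ≈ 0.6586 billion.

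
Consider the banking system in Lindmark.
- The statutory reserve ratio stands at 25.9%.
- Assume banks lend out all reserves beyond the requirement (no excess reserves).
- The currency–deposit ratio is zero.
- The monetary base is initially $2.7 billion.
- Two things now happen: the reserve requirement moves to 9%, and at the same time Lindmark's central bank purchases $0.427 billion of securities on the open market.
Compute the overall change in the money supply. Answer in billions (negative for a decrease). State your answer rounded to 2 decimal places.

Before: m₁ = 1 / (0.259) ≈ 3.8610, MB₁ = 2.7, so M₁ = 3.8610 × 2.7 = 10.4247 billion.
After: m₂ = 1 / (0.09) ≈ 11.1111, MB₂ = 2.7 + 0.427 = 3.127, so M₂ = 11.1111 × 3.127 ≈ 34.7444 billion.
ΔM = M₂ − M₁ = 34.7444 − 10.4247 = 24.3197 billion.

$24.32 billion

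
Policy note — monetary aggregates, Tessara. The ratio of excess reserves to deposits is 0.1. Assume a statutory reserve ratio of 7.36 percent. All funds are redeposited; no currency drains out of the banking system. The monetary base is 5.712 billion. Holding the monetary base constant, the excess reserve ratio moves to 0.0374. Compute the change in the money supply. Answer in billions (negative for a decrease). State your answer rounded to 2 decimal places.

Initially m₁ = 1 / (0.0736 + 0.1) ≈ 5.7604, so M₁ = 5.7604 × 5.712 ≈ 32.9034 billion.
After the change m₂ = 1 / (0.0736 + 0.0374) ≈ 9.0090, so M₂ = 9.0090 × 5.712 ≈ 51.4594 billion.
ΔM = M₂ − M₁ = 51.4594 − 32.9034 = 18.556 billion.

18.56 billion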